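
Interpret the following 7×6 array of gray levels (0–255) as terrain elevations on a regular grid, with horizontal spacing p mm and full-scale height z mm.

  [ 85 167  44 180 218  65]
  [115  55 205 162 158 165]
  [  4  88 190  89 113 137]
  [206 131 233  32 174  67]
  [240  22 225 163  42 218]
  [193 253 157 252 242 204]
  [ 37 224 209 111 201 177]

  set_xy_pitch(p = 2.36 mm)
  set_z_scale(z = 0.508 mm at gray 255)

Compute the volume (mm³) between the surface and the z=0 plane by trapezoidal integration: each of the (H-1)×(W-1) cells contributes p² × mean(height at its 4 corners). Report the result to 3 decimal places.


height_mm = gray/255 × 0.508; cell vol = 2.36² × mean(4 corners)
unit = 2.36² × 0.508 / (4×255) = 0.00277388 mm³ per gray-sum
row 0: Σ corner-gray over 5 cells = 2808  → 7.7891
row 1: Σ corner-gray over 5 cells = 2541  → 7.0484
row 2: Σ corner-gray over 5 cells = 2514  → 6.9735
row 3: Σ corner-gray over 5 cells = 2775  → 7.6975
row 4: Σ corner-gray over 5 cells = 3567  → 9.8944
row 5: Σ corner-gray over 5 cells = 3909  → 10.8431
Σ rows: total corner-gray = 18114  → 50.2460 mm³

50.246


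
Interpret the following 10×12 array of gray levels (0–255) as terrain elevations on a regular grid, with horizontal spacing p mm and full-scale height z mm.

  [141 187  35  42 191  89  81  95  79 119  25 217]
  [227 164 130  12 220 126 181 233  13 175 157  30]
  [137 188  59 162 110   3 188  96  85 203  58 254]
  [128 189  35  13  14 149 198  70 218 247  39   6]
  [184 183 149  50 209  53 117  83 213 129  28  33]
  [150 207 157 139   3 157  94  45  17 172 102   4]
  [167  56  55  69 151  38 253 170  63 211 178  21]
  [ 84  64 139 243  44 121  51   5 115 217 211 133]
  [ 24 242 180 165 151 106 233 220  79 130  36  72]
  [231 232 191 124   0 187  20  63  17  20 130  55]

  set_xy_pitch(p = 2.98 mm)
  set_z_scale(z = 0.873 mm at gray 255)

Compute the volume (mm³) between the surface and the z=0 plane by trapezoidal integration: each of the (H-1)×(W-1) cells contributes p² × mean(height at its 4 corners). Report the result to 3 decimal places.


364.509

height_mm = gray/255 × 0.873; cell vol = 2.98² × mean(4 corners)
unit = 2.98² × 0.873 / (4×255) = 0.00760058 mm³ per gray-sum
row 0: Σ corner-gray over 11 cells = 5323  → 40.4579
row 1: Σ corner-gray over 11 cells = 5774  → 43.8857
row 2: Σ corner-gray over 11 cells = 5173  → 39.3178
row 3: Σ corner-gray over 11 cells = 5123  → 38.9378
row 4: Σ corner-gray over 11 cells = 4985  → 37.8889
row 5: Σ corner-gray over 11 cells = 5016  → 38.1245
row 6: Σ corner-gray over 11 cells = 5313  → 40.3819
row 7: Σ corner-gray over 11 cells = 5817  → 44.2126
row 8: Σ corner-gray over 11 cells = 5434  → 41.3015
Σ rows: total corner-gray = 47958  → 364.5085 mm³


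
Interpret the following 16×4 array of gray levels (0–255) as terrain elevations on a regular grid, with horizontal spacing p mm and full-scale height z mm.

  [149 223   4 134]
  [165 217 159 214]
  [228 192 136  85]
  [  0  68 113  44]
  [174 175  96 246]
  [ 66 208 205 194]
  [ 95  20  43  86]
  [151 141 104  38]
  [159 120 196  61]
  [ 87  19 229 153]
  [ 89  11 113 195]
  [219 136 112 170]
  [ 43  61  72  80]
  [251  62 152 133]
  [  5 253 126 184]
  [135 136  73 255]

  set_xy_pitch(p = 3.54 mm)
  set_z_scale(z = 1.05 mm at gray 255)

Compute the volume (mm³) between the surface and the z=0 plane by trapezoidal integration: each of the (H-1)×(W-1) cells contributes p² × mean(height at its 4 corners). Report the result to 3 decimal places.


295.814

height_mm = gray/255 × 1.05; cell vol = 3.54² × mean(4 corners)
unit = 3.54² × 1.05 / (4×255) = 0.0129002 mm³ per gray-sum
row 0: Σ corner-gray over 3 cells = 1868  → 24.0975
row 1: Σ corner-gray over 3 cells = 2100  → 27.0904
row 2: Σ corner-gray over 3 cells = 1375  → 17.7377
row 3: Σ corner-gray over 3 cells = 1368  → 17.6474
row 4: Σ corner-gray over 3 cells = 2048  → 26.4196
row 5: Σ corner-gray over 3 cells = 1393  → 17.9699
row 6: Σ corner-gray over 3 cells = 986  → 12.7196
row 7: Σ corner-gray over 3 cells = 1531  → 19.7502
row 8: Σ corner-gray over 3 cells = 1588  → 20.4855
row 9: Σ corner-gray over 3 cells = 1268  → 16.3574
row 10: Σ corner-gray over 3 cells = 1417  → 18.2796
row 11: Σ corner-gray over 3 cells = 1274  → 16.4348
row 12: Σ corner-gray over 3 cells = 1201  → 15.4931
row 13: Σ corner-gray over 3 cells = 1759  → 22.6914
row 14: Σ corner-gray over 3 cells = 1755  → 22.6398
Σ rows: total corner-gray = 22931  → 295.8139 mm³


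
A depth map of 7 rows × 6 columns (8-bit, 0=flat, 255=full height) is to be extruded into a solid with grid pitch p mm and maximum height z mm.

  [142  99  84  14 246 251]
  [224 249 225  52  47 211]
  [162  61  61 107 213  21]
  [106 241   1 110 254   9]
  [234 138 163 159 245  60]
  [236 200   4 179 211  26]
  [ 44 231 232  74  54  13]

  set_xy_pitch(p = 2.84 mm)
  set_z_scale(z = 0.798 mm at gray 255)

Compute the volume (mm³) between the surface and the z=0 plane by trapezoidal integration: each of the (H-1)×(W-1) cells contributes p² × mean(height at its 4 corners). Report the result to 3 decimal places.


105.859

height_mm = gray/255 × 0.798; cell vol = 2.84² × mean(4 corners)
unit = 2.84² × 0.798 / (4×255) = 0.00631015 mm³ per gray-sum
row 0: Σ corner-gray over 5 cells = 2860  → 18.0470
row 1: Σ corner-gray over 5 cells = 2648  → 16.7093
row 2: Σ corner-gray over 5 cells = 2394  → 15.1065
row 3: Σ corner-gray over 5 cells = 3031  → 19.1261
row 4: Σ corner-gray over 5 cells = 3154  → 19.9022
row 5: Σ corner-gray over 5 cells = 2689  → 16.9680
Σ rows: total corner-gray = 16776  → 105.8590 mm³


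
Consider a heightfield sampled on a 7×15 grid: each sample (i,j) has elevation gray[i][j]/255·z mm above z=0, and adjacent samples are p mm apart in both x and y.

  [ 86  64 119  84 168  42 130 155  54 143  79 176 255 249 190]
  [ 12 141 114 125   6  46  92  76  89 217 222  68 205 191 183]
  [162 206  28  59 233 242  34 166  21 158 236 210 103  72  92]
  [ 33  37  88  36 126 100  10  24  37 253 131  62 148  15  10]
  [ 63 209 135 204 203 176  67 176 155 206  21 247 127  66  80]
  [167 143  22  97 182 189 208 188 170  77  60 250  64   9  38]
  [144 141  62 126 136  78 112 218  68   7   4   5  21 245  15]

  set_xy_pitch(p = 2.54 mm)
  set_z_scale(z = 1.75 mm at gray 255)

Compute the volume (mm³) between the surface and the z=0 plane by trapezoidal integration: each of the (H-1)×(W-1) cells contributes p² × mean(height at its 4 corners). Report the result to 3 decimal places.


446.177

height_mm = gray/255 × 1.75; cell vol = 2.54² × mean(4 corners)
unit = 2.54² × 1.75 / (4×255) = 0.0110689 mm³ per gray-sum
row 0: Σ corner-gray over 14 cells = 7091  → 78.4897
row 1: Σ corner-gray over 14 cells = 7169  → 79.3531
row 2: Σ corner-gray over 14 cells = 5967  → 66.0483
row 3: Σ corner-gray over 14 cells = 6304  → 69.7785
row 4: Σ corner-gray over 14 cells = 7650  → 84.6773
row 5: Σ corner-gray over 14 cells = 6128  → 67.8304
Σ rows: total corner-gray = 40309  → 446.1772 mm³


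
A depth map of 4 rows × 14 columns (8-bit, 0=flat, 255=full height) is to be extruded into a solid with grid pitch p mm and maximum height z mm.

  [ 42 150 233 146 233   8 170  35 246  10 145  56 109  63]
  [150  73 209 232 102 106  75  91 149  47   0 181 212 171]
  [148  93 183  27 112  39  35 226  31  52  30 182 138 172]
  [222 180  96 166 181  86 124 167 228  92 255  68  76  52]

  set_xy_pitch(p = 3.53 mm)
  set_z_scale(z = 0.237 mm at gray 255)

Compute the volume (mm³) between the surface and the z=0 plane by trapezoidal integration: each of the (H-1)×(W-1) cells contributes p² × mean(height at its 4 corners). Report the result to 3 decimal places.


54.088

height_mm = gray/255 × 0.237; cell vol = 3.53² × mean(4 corners)
unit = 3.53² × 0.237 / (4×255) = 0.00289533 mm³ per gray-sum
row 0: Σ corner-gray over 13 cells = 6462  → 18.7096
row 1: Σ corner-gray over 13 cells = 5891  → 17.0564
row 2: Σ corner-gray over 13 cells = 6328  → 18.3216
Σ rows: total corner-gray = 18681  → 54.0876 mm³


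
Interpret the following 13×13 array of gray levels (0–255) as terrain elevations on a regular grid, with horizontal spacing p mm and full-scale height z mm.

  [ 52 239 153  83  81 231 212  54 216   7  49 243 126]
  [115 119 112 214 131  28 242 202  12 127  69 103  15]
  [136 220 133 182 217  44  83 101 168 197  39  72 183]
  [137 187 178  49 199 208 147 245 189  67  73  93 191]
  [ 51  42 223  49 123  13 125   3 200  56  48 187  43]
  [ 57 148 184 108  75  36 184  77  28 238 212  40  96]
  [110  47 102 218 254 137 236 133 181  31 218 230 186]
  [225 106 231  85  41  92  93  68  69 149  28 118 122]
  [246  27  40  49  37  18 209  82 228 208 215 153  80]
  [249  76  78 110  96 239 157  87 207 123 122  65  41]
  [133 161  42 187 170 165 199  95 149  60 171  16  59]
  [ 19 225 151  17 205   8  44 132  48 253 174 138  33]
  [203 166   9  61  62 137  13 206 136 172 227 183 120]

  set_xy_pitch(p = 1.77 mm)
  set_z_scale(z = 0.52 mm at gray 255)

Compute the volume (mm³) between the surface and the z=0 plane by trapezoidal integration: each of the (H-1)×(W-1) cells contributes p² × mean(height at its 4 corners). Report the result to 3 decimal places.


height_mm = gray/255 × 0.52; cell vol = 1.77² × mean(4 corners)
unit = 1.77² × 0.52 / (4×255) = 0.00159716 mm³ per gray-sum
row 0: Σ corner-gray over 12 cells = 6162  → 9.8417
row 1: Σ corner-gray over 12 cells = 6079  → 9.7092
row 2: Σ corner-gray over 12 cells = 6829  → 10.9070
row 3: Σ corner-gray over 12 cells = 5830  → 9.3115
row 4: Σ corner-gray over 12 cells = 5045  → 8.0577
row 5: Σ corner-gray over 12 cells = 6683  → 10.6739
row 6: Σ corner-gray over 12 cells = 6377  → 10.1851
row 7: Σ corner-gray over 12 cells = 5365  → 8.5688
row 8: Σ corner-gray over 12 cells = 5868  → 9.3722
row 9: Σ corner-gray over 12 cells = 6032  → 9.6341
row 10: Σ corner-gray over 12 cells = 5864  → 9.3658
row 11: Σ corner-gray over 12 cells = 5909  → 9.4376
Σ rows: total corner-gray = 72043  → 115.0645 mm³

115.065


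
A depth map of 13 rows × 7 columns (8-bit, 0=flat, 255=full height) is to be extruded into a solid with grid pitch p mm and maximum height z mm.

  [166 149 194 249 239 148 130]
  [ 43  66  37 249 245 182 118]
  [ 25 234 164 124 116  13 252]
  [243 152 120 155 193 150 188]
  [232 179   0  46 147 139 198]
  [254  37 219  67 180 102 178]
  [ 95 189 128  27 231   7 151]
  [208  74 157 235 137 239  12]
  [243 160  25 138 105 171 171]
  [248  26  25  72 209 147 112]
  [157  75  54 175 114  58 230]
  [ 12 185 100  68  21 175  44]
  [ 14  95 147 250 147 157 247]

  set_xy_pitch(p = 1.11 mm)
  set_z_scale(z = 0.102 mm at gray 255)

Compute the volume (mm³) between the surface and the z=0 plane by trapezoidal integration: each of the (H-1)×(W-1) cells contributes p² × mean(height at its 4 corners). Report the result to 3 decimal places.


4.720

height_mm = gray/255 × 0.102; cell vol = 1.11² × mean(4 corners)
unit = 1.11² × 0.102 / (4×255) = 0.00012321 mm³ per gray-sum
row 0: Σ corner-gray over 6 cells = 3973  → 0.4895
row 1: Σ corner-gray over 6 cells = 3298  → 0.4063
row 2: Σ corner-gray over 6 cells = 3550  → 0.4374
row 3: Σ corner-gray over 6 cells = 3423  → 0.4217
row 4: Σ corner-gray over 6 cells = 3094  → 0.3812
row 5: Σ corner-gray over 6 cells = 3052  → 0.3760
row 6: Σ corner-gray over 6 cells = 3314  → 0.4083
row 7: Σ corner-gray over 6 cells = 3516  → 0.4332
row 8: Σ corner-gray over 6 cells = 2930  → 0.3610
row 9: Σ corner-gray over 6 cells = 2657  → 0.3274
row 10: Σ corner-gray over 6 cells = 2493  → 0.3072
row 11: Σ corner-gray over 6 cells = 3007  → 0.3705
Σ rows: total corner-gray = 38307  → 4.7198 mm³


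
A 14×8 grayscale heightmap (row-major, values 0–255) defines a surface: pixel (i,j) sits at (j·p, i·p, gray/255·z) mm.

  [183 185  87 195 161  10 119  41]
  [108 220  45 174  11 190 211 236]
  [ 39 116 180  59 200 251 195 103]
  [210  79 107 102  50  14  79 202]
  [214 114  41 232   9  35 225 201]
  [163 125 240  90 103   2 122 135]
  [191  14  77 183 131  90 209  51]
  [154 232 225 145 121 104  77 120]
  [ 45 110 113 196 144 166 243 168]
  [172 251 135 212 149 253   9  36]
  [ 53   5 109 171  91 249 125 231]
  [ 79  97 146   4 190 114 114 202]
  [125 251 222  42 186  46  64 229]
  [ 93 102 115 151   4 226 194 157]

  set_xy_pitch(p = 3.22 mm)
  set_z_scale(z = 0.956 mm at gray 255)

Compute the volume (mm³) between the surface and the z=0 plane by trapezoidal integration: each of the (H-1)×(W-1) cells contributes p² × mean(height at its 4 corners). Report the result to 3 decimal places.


468.885

height_mm = gray/255 × 0.956; cell vol = 3.22² × mean(4 corners)
unit = 3.22² × 0.956 / (4×255) = 0.00971783 mm³ per gray-sum
row 0: Σ corner-gray over 7 cells = 3784  → 36.7723
row 1: Σ corner-gray over 7 cells = 4190  → 40.7177
row 2: Σ corner-gray over 7 cells = 3418  → 33.2156
row 3: Σ corner-gray over 7 cells = 3001  → 29.1632
row 4: Σ corner-gray over 7 cells = 3389  → 32.9337
row 5: Σ corner-gray over 7 cells = 3312  → 32.1855
row 6: Σ corner-gray over 7 cells = 3732  → 36.2670
row 7: Σ corner-gray over 7 cells = 4239  → 41.1939
row 8: Σ corner-gray over 7 cells = 4383  → 42.5933
row 9: Σ corner-gray over 7 cells = 4010  → 38.9685
row 10: Σ corner-gray over 7 cells = 3395  → 32.9920
row 11: Σ corner-gray over 7 cells = 3587  → 34.8579
row 12: Σ corner-gray over 7 cells = 3810  → 37.0249
Σ rows: total corner-gray = 48250  → 468.8855 mm³


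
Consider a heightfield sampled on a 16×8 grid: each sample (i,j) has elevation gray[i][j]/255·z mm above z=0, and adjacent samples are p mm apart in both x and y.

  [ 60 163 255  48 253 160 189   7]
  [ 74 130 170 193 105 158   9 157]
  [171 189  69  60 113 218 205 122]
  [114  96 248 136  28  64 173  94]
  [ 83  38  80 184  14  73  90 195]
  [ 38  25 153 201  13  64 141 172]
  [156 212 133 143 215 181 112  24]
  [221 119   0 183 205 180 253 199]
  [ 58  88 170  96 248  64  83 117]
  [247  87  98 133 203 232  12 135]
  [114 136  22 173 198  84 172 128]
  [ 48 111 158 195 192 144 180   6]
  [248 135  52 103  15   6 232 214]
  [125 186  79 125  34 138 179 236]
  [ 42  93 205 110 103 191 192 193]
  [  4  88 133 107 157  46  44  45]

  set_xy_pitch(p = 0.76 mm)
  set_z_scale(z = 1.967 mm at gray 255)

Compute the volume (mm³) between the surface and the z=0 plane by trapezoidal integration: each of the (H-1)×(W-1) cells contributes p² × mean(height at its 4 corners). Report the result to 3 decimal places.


60.367

height_mm = gray/255 × 1.967; cell vol = 0.76² × mean(4 corners)
unit = 0.76² × 1.967 / (4×255) = 0.00111386 mm³ per gray-sum
row 0: Σ corner-gray over 7 cells = 3964  → 4.4153
row 1: Σ corner-gray over 7 cells = 3762  → 4.1903
row 2: Σ corner-gray over 7 cells = 3699  → 4.1202
row 3: Σ corner-gray over 7 cells = 2934  → 3.2681
row 4: Σ corner-gray over 7 cells = 2640  → 2.9406
row 5: Σ corner-gray over 7 cells = 3576  → 3.9832
row 6: Σ corner-gray over 7 cells = 4472  → 4.9812
row 7: Σ corner-gray over 7 cells = 3973  → 4.4254
row 8: Σ corner-gray over 7 cells = 3585  → 3.9932
row 9: Σ corner-gray over 7 cells = 3724  → 4.1480
row 10: Σ corner-gray over 7 cells = 3826  → 4.2616
row 11: Σ corner-gray over 7 cells = 3562  → 3.9676
row 12: Σ corner-gray over 7 cells = 3391  → 3.7771
row 13: Σ corner-gray over 7 cells = 3866  → 4.3062
row 14: Σ corner-gray over 7 cells = 3222  → 3.5889
Σ rows: total corner-gray = 54196  → 60.3669 mm³


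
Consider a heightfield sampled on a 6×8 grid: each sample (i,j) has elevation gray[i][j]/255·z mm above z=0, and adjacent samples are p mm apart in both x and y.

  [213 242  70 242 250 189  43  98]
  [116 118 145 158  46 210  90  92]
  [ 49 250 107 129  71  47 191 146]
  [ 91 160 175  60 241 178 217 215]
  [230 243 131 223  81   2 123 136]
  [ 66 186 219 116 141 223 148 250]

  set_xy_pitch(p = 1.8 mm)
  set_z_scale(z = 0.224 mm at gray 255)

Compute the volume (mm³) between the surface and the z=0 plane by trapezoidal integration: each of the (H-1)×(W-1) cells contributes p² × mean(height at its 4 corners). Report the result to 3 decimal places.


14.586

height_mm = gray/255 × 0.224; cell vol = 1.8² × mean(4 corners)
unit = 1.8² × 0.224 / (4×255) = 0.000711529 mm³ per gray-sum
row 0: Σ corner-gray over 7 cells = 4125  → 2.9351
row 1: Σ corner-gray over 7 cells = 3527  → 2.5096
row 2: Σ corner-gray over 7 cells = 4153  → 2.9550
row 3: Σ corner-gray over 7 cells = 4340  → 3.0880
row 4: Σ corner-gray over 7 cells = 4354  → 3.0980
Σ rows: total corner-gray = 20499  → 14.5856 mm³


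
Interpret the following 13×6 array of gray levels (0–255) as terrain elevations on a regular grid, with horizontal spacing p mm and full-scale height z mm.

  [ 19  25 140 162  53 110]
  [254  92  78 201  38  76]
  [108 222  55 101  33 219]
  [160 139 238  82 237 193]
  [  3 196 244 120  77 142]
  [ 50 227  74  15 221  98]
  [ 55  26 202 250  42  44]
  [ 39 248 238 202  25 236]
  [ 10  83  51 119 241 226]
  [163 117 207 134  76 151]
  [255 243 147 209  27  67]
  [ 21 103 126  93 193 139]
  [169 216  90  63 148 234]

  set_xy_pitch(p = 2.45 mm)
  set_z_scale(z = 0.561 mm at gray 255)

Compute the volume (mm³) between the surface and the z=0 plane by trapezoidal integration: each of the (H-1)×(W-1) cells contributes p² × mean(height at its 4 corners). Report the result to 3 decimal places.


106.014

height_mm = gray/255 × 0.561; cell vol = 2.45² × mean(4 corners)
unit = 2.45² × 0.561 / (4×255) = 0.00330138 mm³ per gray-sum
row 0: Σ corner-gray over 5 cells = 2037  → 6.7249
row 1: Σ corner-gray over 5 cells = 2297  → 7.5833
row 2: Σ corner-gray over 5 cells = 2894  → 9.5542
row 3: Σ corner-gray over 5 cells = 3164  → 10.4456
row 4: Σ corner-gray over 5 cells = 2641  → 8.7189
row 5: Σ corner-gray over 5 cells = 2361  → 7.7945
row 6: Σ corner-gray over 5 cells = 2840  → 9.3759
row 7: Σ corner-gray over 5 cells = 2925  → 9.6565
row 8: Σ corner-gray over 5 cells = 2606  → 8.6034
row 9: Σ corner-gray over 5 cells = 2956  → 9.7589
row 10: Σ corner-gray over 5 cells = 2764  → 9.1250
row 11: Σ corner-gray over 5 cells = 2627  → 8.6727
Σ rows: total corner-gray = 32112  → 106.0138 mm³


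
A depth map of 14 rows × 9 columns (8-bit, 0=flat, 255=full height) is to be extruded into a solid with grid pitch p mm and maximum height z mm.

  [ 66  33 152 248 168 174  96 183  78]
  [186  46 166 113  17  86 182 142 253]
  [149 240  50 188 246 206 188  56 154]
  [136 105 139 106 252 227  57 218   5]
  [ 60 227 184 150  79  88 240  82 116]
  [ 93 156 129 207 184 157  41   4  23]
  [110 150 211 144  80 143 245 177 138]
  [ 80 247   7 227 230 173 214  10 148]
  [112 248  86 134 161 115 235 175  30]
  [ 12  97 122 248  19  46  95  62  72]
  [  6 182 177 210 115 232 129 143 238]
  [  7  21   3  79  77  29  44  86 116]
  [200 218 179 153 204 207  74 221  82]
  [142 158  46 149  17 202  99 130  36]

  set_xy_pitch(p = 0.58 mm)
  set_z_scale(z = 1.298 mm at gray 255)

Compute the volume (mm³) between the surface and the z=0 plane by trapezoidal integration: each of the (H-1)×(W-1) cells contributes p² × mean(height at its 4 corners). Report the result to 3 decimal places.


height_mm = gray/255 × 1.298; cell vol = 0.58² × mean(4 corners)
unit = 0.58² × 1.298 / (4×255) = 0.000428085 mm³ per gray-sum
row 0: Σ corner-gray over 8 cells = 4195  → 1.7958
row 1: Σ corner-gray over 8 cells = 4594  → 1.9666
row 2: Σ corner-gray over 8 cells = 5000  → 2.1404
row 3: Σ corner-gray over 8 cells = 4625  → 1.9799
row 4: Σ corner-gray over 8 cells = 4148  → 1.7757
row 5: Σ corner-gray over 8 cells = 4420  → 1.8921
row 6: Σ corner-gray over 8 cells = 4992  → 2.1370
row 7: Σ corner-gray over 8 cells = 4894  → 2.0951
row 8: Σ corner-gray over 8 cells = 3912  → 1.6747
row 9: Σ corner-gray over 8 cells = 4082  → 1.7474
row 10: Σ corner-gray over 8 cells = 3421  → 1.4645
row 11: Σ corner-gray over 8 cells = 3595  → 1.5390
row 12: Σ corner-gray over 8 cells = 4574  → 1.9581
Σ rows: total corner-gray = 56452  → 24.1663 mm³

24.166


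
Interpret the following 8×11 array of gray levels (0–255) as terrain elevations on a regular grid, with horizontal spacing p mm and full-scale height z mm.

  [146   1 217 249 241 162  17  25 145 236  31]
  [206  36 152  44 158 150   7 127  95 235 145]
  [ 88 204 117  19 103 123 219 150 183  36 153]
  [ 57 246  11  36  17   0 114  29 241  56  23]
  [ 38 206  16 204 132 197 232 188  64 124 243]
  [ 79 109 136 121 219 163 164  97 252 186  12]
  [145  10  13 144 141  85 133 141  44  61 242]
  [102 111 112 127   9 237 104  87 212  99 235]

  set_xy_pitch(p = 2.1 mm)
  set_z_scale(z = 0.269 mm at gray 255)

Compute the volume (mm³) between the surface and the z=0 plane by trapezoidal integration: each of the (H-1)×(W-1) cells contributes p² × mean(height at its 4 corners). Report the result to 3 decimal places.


39.680

height_mm = gray/255 × 0.269; cell vol = 2.1² × mean(4 corners)
unit = 2.1² × 0.269 / (4×255) = 0.00116303 mm³ per gray-sum
row 0: Σ corner-gray over 10 cells = 5122  → 5.9570
row 1: Σ corner-gray over 10 cells = 4908  → 5.7081
row 2: Σ corner-gray over 10 cells = 4129  → 4.8021
row 3: Σ corner-gray over 10 cells = 4587  → 5.3348
row 4: Σ corner-gray over 10 cells = 5992  → 6.9689
row 5: Σ corner-gray over 10 cells = 4916  → 5.7175
row 6: Σ corner-gray over 10 cells = 4464  → 5.1918
Σ rows: total corner-gray = 34118  → 39.6802 mm³


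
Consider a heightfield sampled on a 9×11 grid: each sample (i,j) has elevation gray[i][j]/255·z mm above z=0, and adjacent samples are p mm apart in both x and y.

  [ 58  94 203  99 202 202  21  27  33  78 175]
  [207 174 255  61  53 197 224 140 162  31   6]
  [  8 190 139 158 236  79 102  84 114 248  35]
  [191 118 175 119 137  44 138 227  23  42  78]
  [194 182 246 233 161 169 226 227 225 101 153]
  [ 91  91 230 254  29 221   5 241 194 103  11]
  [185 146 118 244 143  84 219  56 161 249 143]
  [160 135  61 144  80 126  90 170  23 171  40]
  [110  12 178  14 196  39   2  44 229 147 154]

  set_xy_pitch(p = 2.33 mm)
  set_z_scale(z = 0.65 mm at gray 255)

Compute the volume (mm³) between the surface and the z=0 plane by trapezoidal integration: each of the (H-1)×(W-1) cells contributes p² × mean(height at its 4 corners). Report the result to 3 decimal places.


height_mm = gray/255 × 0.65; cell vol = 2.33² × mean(4 corners)
unit = 2.33² × 0.65 / (4×255) = 0.00345959 mm³ per gray-sum
row 0: Σ corner-gray over 10 cells = 4958  → 17.1527
row 1: Σ corner-gray over 10 cells = 5550  → 19.2007
row 2: Σ corner-gray over 10 cells = 5058  → 17.4986
row 3: Σ corner-gray over 10 cells = 6202  → 21.4564
row 4: Σ corner-gray over 10 cells = 6725  → 23.2658
row 5: Σ corner-gray over 10 cells = 6006  → 20.7783
row 6: Σ corner-gray over 10 cells = 5368  → 18.5711
row 7: Σ corner-gray over 10 cells = 4186  → 14.4819
Σ rows: total corner-gray = 44053  → 152.4055 mm³

152.405


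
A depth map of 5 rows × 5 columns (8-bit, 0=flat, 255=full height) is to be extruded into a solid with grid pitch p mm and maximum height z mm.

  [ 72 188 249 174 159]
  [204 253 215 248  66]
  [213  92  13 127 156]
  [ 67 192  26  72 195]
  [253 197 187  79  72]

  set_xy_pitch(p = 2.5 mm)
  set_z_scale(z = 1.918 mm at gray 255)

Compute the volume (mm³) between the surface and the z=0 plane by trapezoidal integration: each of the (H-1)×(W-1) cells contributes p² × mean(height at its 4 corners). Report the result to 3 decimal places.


height_mm = gray/255 × 1.918; cell vol = 2.5² × mean(4 corners)
unit = 2.5² × 1.918 / (4×255) = 0.0117525 mm³ per gray-sum
row 0: Σ corner-gray over 4 cells = 3155  → 37.0790
row 1: Σ corner-gray over 4 cells = 2535  → 29.7925
row 2: Σ corner-gray over 4 cells = 1675  → 19.6854
row 3: Σ corner-gray over 4 cells = 2093  → 24.5979
Σ rows: total corner-gray = 9458  → 111.1547 mm³

111.155


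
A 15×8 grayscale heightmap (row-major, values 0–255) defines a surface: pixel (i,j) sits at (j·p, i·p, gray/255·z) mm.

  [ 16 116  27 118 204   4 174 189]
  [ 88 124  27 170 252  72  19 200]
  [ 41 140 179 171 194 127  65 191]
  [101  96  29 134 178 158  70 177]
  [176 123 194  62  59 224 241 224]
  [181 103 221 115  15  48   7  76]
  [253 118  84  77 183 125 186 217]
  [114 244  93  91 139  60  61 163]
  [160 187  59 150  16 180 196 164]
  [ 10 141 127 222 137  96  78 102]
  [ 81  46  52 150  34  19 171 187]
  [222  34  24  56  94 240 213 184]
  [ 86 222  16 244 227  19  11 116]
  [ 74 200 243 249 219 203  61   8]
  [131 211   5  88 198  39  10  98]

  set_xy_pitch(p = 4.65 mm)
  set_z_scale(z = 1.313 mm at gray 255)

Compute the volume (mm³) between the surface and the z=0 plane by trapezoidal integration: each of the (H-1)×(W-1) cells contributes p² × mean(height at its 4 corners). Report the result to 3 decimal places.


height_mm = gray/255 × 1.313; cell vol = 4.65² × mean(4 corners)
unit = 4.65² × 1.313 / (4×255) = 0.0278337 mm³ per gray-sum
row 0: Σ corner-gray over 7 cells = 3107  → 86.4792
row 1: Σ corner-gray over 7 cells = 3600  → 100.2012
row 2: Σ corner-gray over 7 cells = 3592  → 99.9785
row 3: Σ corner-gray over 7 cells = 3814  → 106.1576
row 4: Σ corner-gray over 7 cells = 3481  → 96.8890
row 5: Σ corner-gray over 7 cells = 3291  → 91.6006
row 6: Σ corner-gray over 7 cells = 3669  → 102.1217
row 7: Σ corner-gray over 7 cells = 3553  → 98.8930
row 8: Σ corner-gray over 7 cells = 3614  → 100.5909
row 9: Σ corner-gray over 7 cells = 2926  → 81.4413
row 10: Σ corner-gray over 7 cells = 2940  → 81.8310
row 11: Σ corner-gray over 7 cells = 3408  → 94.8571
row 12: Σ corner-gray over 7 cells = 4112  → 114.4520
row 13: Σ corner-gray over 7 cells = 3763  → 104.7381
Σ rows: total corner-gray = 48870  → 1360.2314 mm³

1360.231


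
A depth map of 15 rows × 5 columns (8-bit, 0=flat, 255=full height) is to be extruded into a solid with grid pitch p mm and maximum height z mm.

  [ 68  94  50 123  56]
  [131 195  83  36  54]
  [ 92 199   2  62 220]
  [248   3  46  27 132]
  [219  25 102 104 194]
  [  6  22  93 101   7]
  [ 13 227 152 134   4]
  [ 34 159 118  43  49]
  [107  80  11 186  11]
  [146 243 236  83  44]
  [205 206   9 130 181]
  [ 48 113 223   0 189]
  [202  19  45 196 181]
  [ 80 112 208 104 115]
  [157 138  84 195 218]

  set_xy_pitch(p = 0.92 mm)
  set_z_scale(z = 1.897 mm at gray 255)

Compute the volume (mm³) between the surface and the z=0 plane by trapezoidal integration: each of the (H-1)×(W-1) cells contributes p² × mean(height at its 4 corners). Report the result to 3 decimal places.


height_mm = gray/255 × 1.897; cell vol = 0.92² × mean(4 corners)
unit = 0.92² × 1.897 / (4×255) = 0.00157414 mm³ per gray-sum
row 0: Σ corner-gray over 4 cells = 1471  → 2.3156
row 1: Σ corner-gray over 4 cells = 1651  → 2.5989
row 2: Σ corner-gray over 4 cells = 1370  → 2.1566
row 3: Σ corner-gray over 4 cells = 1407  → 2.2148
row 4: Σ corner-gray over 4 cells = 1320  → 2.0779
row 5: Σ corner-gray over 4 cells = 1488  → 2.3423
row 6: Σ corner-gray over 4 cells = 1766  → 2.7799
row 7: Σ corner-gray over 4 cells = 1395  → 2.1959
row 8: Σ corner-gray over 4 cells = 1986  → 3.1262
row 9: Σ corner-gray over 4 cells = 2390  → 3.7622
row 10: Σ corner-gray over 4 cells = 1985  → 3.1247
row 11: Σ corner-gray over 4 cells = 1812  → 2.8523
row 12: Σ corner-gray over 4 cells = 1946  → 3.0633
row 13: Σ corner-gray over 4 cells = 2252  → 3.5450
Σ rows: total corner-gray = 24239  → 38.1555 mm³

38.156


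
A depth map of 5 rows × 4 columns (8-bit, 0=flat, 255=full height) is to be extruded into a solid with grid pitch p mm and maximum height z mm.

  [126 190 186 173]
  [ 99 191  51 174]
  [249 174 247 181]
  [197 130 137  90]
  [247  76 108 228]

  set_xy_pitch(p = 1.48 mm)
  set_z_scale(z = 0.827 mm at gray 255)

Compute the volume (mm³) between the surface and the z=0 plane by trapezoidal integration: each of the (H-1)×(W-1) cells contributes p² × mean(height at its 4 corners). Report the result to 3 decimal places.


height_mm = gray/255 × 0.827; cell vol = 1.48² × mean(4 corners)
unit = 1.48² × 0.827 / (4×255) = 0.00177594 mm³ per gray-sum
row 0: Σ corner-gray over 3 cells = 1808  → 3.2109
row 1: Σ corner-gray over 3 cells = 2029  → 3.6034
row 2: Σ corner-gray over 3 cells = 2093  → 3.7170
row 3: Σ corner-gray over 3 cells = 1664  → 2.9552
Σ rows: total corner-gray = 7594  → 13.4865 mm³

13.487


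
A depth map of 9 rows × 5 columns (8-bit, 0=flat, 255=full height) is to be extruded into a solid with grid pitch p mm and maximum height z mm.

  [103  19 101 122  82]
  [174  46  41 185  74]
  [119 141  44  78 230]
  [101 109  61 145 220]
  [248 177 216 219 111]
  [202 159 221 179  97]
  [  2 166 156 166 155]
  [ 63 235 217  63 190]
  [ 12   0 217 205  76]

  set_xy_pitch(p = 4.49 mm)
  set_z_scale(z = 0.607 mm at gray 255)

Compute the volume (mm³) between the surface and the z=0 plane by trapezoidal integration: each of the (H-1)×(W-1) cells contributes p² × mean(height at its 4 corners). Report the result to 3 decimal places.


height_mm = gray/255 × 0.607; cell vol = 4.49² × mean(4 corners)
unit = 4.49² × 0.607 / (4×255) = 0.0119972 mm³ per gray-sum
row 0: Σ corner-gray over 4 cells = 1461  → 17.5280
row 1: Σ corner-gray over 4 cells = 1667  → 19.9994
row 2: Σ corner-gray over 4 cells = 1826  → 21.9070
row 3: Σ corner-gray over 4 cells = 2534  → 30.4010
row 4: Σ corner-gray over 4 cells = 3000  → 35.9917
row 5: Σ corner-gray over 4 cells = 2550  → 30.5930
row 6: Σ corner-gray over 4 cells = 2416  → 28.9853
row 7: Σ corner-gray over 4 cells = 2215  → 26.5739
Σ rows: total corner-gray = 17669  → 211.9792 mm³

211.979


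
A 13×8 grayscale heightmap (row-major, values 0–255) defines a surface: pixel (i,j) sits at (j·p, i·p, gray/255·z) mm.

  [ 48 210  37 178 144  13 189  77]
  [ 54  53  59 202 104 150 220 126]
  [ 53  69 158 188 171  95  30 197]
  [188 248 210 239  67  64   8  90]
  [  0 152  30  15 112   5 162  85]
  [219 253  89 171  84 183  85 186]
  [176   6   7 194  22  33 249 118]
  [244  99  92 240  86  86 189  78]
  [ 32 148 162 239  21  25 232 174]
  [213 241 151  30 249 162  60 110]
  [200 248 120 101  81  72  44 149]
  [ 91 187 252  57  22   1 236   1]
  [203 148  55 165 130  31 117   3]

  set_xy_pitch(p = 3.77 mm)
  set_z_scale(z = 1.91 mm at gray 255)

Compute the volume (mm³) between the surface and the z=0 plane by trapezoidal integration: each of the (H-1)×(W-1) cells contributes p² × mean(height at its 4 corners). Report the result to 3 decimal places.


1096.857

height_mm = gray/255 × 1.91; cell vol = 3.77² × mean(4 corners)
unit = 3.77² × 1.91 / (4×255) = 0.0266144 mm³ per gray-sum
row 0: Σ corner-gray over 7 cells = 3423  → 91.1009
row 1: Σ corner-gray over 7 cells = 3428  → 91.2340
row 2: Σ corner-gray over 7 cells = 3622  → 96.3972
row 3: Σ corner-gray over 7 cells = 2987  → 79.4971
row 4: Σ corner-gray over 7 cells = 3172  → 84.4207
row 5: Σ corner-gray over 7 cells = 3451  → 91.8461
row 6: Σ corner-gray over 7 cells = 3222  → 85.7514
row 7: Σ corner-gray over 7 cells = 3766  → 100.2296
row 8: Σ corner-gray over 7 cells = 3969  → 105.6324
row 9: Σ corner-gray over 7 cells = 3790  → 100.8684
row 10: Σ corner-gray over 7 cells = 3283  → 87.3749
row 11: Σ corner-gray over 7 cells = 3100  → 82.5045
Σ rows: total corner-gray = 41213  → 1096.8573 mm³


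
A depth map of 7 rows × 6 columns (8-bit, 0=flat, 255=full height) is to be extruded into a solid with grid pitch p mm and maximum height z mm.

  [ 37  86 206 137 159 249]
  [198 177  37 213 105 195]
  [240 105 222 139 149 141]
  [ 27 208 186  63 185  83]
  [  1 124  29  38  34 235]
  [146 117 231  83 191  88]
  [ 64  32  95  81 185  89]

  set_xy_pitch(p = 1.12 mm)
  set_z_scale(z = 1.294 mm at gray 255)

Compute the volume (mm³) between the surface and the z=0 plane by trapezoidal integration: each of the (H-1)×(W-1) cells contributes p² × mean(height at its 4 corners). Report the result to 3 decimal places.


24.910

height_mm = gray/255 × 1.294; cell vol = 1.12² × mean(4 corners)
unit = 1.12² × 1.294 / (4×255) = 0.00159137 mm³ per gray-sum
row 0: Σ corner-gray over 5 cells = 2919  → 4.6452
row 1: Σ corner-gray over 5 cells = 3068  → 4.8823
row 2: Σ corner-gray over 5 cells = 3005  → 4.7821
row 3: Σ corner-gray over 5 cells = 2080  → 3.3100
row 4: Σ corner-gray over 5 cells = 2164  → 3.4437
row 5: Σ corner-gray over 5 cells = 2417  → 3.8463
Σ rows: total corner-gray = 15653  → 24.9097 mm³


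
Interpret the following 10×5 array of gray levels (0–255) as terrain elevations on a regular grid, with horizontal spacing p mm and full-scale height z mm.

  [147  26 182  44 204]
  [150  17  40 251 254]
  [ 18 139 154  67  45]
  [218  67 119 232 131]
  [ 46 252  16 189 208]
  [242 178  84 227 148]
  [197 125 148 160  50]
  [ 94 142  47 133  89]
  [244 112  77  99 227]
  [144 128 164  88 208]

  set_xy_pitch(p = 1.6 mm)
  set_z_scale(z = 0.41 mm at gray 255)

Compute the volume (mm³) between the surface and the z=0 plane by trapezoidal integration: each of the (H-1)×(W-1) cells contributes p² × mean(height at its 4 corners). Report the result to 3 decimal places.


height_mm = gray/255 × 0.41; cell vol = 1.6² × mean(4 corners)
unit = 1.6² × 0.41 / (4×255) = 0.00102902 mm³ per gray-sum
row 0: Σ corner-gray over 4 cells = 1875  → 1.9294
row 1: Σ corner-gray over 4 cells = 1803  → 1.8553
row 2: Σ corner-gray over 4 cells = 1968  → 2.0251
row 3: Σ corner-gray over 4 cells = 2353  → 2.4213
row 4: Σ corner-gray over 4 cells = 2536  → 2.6096
row 5: Σ corner-gray over 4 cells = 2481  → 2.5530
row 6: Σ corner-gray over 4 cells = 1940  → 1.9963
row 7: Σ corner-gray over 4 cells = 1874  → 1.9284
row 8: Σ corner-gray over 4 cells = 2159  → 2.2217
Σ rows: total corner-gray = 18989  → 19.5401 mm³

19.540


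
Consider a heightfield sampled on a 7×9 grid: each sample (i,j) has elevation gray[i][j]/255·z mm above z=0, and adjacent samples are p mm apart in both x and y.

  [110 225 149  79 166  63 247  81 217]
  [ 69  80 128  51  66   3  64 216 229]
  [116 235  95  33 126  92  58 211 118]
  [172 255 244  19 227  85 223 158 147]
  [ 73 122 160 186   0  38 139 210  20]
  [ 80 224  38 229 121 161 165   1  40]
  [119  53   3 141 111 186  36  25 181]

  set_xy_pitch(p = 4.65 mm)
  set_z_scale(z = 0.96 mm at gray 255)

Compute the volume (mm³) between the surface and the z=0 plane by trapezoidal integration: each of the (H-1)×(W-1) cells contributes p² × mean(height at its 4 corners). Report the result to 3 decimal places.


height_mm = gray/255 × 0.96; cell vol = 4.65² × mean(4 corners)
unit = 4.65² × 0.96 / (4×255) = 0.0203506 mm³ per gray-sum
row 0: Σ corner-gray over 8 cells = 3861  → 78.5736
row 1: Σ corner-gray over 8 cells = 3448  → 70.1688
row 2: Σ corner-gray over 8 cells = 4675  → 95.1390
row 3: Σ corner-gray over 8 cells = 4544  → 92.4731
row 4: Σ corner-gray over 8 cells = 3801  → 77.3526
row 5: Σ corner-gray over 8 cells = 3408  → 69.3548
Σ rows: total corner-gray = 23737  → 483.0619 mm³

483.062


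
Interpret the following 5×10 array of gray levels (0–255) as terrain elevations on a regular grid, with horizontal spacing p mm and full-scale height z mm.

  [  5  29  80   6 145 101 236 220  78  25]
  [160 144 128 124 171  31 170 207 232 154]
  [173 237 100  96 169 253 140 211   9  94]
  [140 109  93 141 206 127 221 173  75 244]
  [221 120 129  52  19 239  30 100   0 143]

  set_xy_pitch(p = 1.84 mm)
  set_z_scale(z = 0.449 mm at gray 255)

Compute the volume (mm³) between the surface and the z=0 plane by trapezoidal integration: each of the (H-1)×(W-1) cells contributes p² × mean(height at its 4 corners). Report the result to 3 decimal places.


29.449

height_mm = gray/255 × 0.449; cell vol = 1.84² × mean(4 corners)
unit = 1.84² × 0.449 / (4×255) = 0.00149033 mm³ per gray-sum
row 0: Σ corner-gray over 9 cells = 4548  → 6.7780
row 1: Σ corner-gray over 9 cells = 5425  → 8.0850
row 2: Σ corner-gray over 9 cells = 5371  → 8.0046
row 3: Σ corner-gray over 9 cells = 4416  → 6.5813
Σ rows: total corner-gray = 19760  → 29.4489 mm³


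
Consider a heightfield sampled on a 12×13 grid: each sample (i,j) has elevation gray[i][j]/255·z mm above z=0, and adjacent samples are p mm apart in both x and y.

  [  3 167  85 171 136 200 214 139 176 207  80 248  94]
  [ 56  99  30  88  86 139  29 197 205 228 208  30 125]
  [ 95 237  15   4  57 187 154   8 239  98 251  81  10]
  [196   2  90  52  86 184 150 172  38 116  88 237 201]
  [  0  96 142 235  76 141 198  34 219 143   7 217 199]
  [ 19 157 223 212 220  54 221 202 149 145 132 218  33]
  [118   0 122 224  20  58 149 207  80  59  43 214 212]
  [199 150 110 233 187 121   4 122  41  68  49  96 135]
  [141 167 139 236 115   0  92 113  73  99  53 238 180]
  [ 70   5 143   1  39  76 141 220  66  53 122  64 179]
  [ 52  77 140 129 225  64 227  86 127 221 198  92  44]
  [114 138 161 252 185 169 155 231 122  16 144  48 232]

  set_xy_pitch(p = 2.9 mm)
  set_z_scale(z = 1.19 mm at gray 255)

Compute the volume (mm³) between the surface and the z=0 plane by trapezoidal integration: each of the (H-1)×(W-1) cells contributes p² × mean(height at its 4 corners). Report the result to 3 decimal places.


647.128

height_mm = gray/255 × 1.19; cell vol = 2.9² × mean(4 corners)
unit = 2.9² × 1.19 / (4×255) = 0.00981167 mm³ per gray-sum
row 0: Σ corner-gray over 12 cells = 6602  → 64.7766
row 1: Σ corner-gray over 12 cells = 5626  → 55.2004
row 2: Σ corner-gray over 12 cells = 5594  → 54.8865
row 3: Σ corner-gray over 12 cells = 6042  → 59.2821
row 4: Σ corner-gray over 12 cells = 7133  → 69.9866
row 5: Σ corner-gray over 12 cells = 6600  → 64.7570
row 6: Σ corner-gray over 12 cells = 5378  → 52.7671
row 7: Σ corner-gray over 12 cells = 5667  → 55.6027
row 8: Σ corner-gray over 12 cells = 5080  → 49.8433
row 9: Σ corner-gray over 12 cells = 5377  → 52.7573
row 10: Σ corner-gray over 12 cells = 6856  → 67.2688
Σ rows: total corner-gray = 65955  → 647.1285 mm³


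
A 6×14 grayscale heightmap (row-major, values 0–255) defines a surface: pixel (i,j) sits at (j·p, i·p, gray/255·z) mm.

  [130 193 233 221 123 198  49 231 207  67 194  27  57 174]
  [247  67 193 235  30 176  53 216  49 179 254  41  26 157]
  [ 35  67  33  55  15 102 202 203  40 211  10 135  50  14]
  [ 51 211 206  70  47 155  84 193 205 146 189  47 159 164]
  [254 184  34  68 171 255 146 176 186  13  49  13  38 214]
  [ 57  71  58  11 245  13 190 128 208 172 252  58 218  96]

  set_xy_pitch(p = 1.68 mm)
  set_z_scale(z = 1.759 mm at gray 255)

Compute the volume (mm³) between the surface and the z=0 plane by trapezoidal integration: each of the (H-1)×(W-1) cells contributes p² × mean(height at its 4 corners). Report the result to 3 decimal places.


height_mm = gray/255 × 1.759; cell vol = 1.68² × mean(4 corners)
unit = 1.68² × 1.759 / (4×255) = 0.00486726 mm³ per gray-sum
row 0: Σ corner-gray over 13 cells = 7346  → 35.7549
row 1: Σ corner-gray over 13 cells = 5737  → 27.9235
row 2: Σ corner-gray over 13 cells = 5934  → 28.8823
row 3: Σ corner-gray over 13 cells = 6773  → 32.9659
row 4: Σ corner-gray over 13 cells = 6535  → 31.8075
Σ rows: total corner-gray = 32325  → 157.3341 mm³

157.334


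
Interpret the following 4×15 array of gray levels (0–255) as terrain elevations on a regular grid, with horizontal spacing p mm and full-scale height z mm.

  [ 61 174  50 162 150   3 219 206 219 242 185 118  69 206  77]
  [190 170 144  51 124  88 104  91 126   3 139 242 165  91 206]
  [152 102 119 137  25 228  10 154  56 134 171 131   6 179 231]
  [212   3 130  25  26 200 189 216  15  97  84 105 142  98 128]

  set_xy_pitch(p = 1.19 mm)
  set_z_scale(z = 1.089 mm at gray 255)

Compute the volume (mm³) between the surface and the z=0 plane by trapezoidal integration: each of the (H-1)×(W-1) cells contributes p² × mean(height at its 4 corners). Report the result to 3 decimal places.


31.239

height_mm = gray/255 × 1.089; cell vol = 1.19² × mean(4 corners)
unit = 1.19² × 1.089 / (4×255) = 0.00151189 mm³ per gray-sum
row 0: Σ corner-gray over 14 cells = 7616  → 11.5146
row 1: Σ corner-gray over 14 cells = 6759  → 10.2189
row 2: Σ corner-gray over 14 cells = 6287  → 9.5053
Σ rows: total corner-gray = 20662  → 31.2388 mm³
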